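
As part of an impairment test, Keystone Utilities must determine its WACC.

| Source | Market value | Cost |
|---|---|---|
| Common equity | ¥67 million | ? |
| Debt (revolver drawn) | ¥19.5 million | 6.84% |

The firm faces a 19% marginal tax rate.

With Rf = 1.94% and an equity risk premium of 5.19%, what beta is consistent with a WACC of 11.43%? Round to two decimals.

Total capital V = 67 + 19.5 = 86.5.
Equity weight = 67/86.5 = 0.7746.
Revolver drawn weight = 19.5/86.5 = 0.2254.
Debt contribution = 0.2254 × 6.84% × (1 − 19%) = 1.2490%.
Required equity contribution = 11.43% − 1.2490% = 10.1810%  ⇒  Re = 13.1441%.
CAPM: 13.1441% = 1.94% + β × 5.19%  ⇒  β = 2.1588.

2.16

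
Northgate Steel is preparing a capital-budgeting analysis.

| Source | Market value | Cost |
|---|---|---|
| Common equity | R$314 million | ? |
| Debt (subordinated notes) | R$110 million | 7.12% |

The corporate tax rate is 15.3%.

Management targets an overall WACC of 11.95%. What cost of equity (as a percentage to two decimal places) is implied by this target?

Total capital V = 314 + 110 = 424.
Equity weight = 314/424 = 0.7406.
Subordinated notes weight = 110/424 = 0.2594.
Debt contribution = 0.2594 × 7.12% × (1 − 15.3%) = 1.5646%.
Required equity contribution = 11.95% − 1.5646% = 10.3854%.
Re = 10.3854% / 0.7406 = 14.0237%.

14.02%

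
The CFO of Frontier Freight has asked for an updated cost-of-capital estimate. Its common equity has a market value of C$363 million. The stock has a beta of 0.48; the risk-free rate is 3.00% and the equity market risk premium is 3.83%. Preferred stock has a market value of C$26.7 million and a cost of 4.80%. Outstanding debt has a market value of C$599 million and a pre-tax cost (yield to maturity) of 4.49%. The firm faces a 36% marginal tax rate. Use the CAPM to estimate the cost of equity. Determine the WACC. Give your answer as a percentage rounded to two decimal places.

Cost of equity via CAPM: Re = 3.0% + 0.48 × 3.83% = 4.8384%.
Total capital V = 363 + 26.7 + 599 = 988.7.
Equity: weight = 363/988.7 = 0.3671; cost = 4.8384%.
Preferred: weight = 26.7/988.7 = 0.0270; cost = 4.8%.
Debt: weight = 599/988.7 = 0.6058; after-tax cost = 4.49% × (1 − 36%) = 2.8736%.
WACC = 0.3671 × 4.8384% + 0.0270 × 4.8000% + 0.6058 × 2.8736% = 3.6470%.

3.65%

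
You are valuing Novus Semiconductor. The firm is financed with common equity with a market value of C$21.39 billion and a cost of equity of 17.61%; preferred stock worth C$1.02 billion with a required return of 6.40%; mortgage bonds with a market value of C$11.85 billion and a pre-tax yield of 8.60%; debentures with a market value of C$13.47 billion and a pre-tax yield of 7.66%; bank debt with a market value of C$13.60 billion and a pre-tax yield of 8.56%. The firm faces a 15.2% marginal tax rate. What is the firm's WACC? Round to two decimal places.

Total capital V = 21.39 + 1.02 + 11.85 + 13.47 + 13.6 = 61.33.
Equity: weight = 21.39/61.33 = 0.3488; cost = 17.61%.
Preferred: weight = 1.02/61.33 = 0.0166; cost = 6.4%.
Mortgage bonds: weight = 11.85/61.33 = 0.1932; after-tax cost = 8.6% × (1 − 15.2%) = 7.2928%.
Debentures: weight = 13.47/61.33 = 0.2196; after-tax cost = 7.66% × (1 − 15.2%) = 6.4957%.
Bank debt: weight = 13.6/61.33 = 0.2218; after-tax cost = 8.56% × (1 − 15.2%) = 7.2589%.
WACC = 0.3488 × 17.6100% + 0.0166 × 6.4000% + 0.1932 × 7.2928% + 0.2196 × 6.4957% + 0.2218 × 7.2589% = 10.6937%.

10.69%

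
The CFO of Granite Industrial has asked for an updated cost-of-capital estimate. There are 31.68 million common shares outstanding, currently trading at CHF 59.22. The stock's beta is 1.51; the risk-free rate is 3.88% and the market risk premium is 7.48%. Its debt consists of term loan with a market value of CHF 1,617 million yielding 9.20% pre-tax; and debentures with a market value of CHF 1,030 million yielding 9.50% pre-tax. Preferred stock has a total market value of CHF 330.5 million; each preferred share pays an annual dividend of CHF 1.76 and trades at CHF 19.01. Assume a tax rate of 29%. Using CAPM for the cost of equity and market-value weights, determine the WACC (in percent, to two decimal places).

Cost of equity via CAPM: Re = 3.88% + 1.51 × 7.48% = 15.1748%.
Cost of preferred: Rp = 1.76 / 19.01 = 9.2583%.
Market value of equity E = 59.22 × 31.68m = 1876.0896m.
Total capital V = 1876.0896 + 330.5 + 1617 + 1030 = 4853.5896.
Equity: weight = 1876.0896/4853.5896 = 0.3865; cost = 15.1748%.
Preferred: weight = 330.5/4853.5896 = 0.0681; cost = 9.2583%.
Term loan: weight = 1617/4853.5896 = 0.3332; after-tax cost = 9.2% × (1 − 29%) = 6.5320%.
Debentures: weight = 1030/4853.5896 = 0.2122; after-tax cost = 9.5% × (1 − 29%) = 6.7450%.
WACC = 0.3865 × 15.1748% + 0.0681 × 9.2583% + 0.3332 × 6.5320% + 0.2122 × 6.7450% = 10.1036%.

10.10%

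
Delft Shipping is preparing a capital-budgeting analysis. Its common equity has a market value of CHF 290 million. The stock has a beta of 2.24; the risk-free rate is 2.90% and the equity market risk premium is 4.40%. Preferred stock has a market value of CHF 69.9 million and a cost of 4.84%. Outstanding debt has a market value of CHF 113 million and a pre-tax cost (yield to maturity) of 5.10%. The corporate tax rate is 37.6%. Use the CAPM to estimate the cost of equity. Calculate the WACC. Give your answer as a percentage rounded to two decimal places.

Cost of equity via CAPM: Re = 2.9% + 2.24 × 4.4% = 12.7560%.
Total capital V = 290 + 69.9 + 113 = 472.9.
Equity: weight = 290/472.9 = 0.6132; cost = 12.756%.
Preferred: weight = 69.9/472.9 = 0.1478; cost = 4.84%.
Debt: weight = 113/472.9 = 0.2390; after-tax cost = 5.1% × (1 − 37.6%) = 3.1824%.
WACC = 0.6132 × 12.7560% + 0.1478 × 4.8400% + 0.2390 × 3.1824% = 9.2983%.

9.30%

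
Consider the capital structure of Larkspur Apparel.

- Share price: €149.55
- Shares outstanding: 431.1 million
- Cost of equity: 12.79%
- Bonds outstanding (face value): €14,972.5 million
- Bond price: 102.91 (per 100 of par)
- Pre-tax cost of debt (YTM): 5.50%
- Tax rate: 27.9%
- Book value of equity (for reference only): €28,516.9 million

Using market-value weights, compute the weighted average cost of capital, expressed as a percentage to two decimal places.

Market value of equity E = 149.55 × 431.1m = 64471.005m. Market value of debt D = 14972.5m × 102.91/100 = 15408.19975m.
Total capital V = 64471.005 + 15408.19975 = 79879.20475.
Equity: weight = 64471.005/79879.20475 = 0.8071; cost = 12.79%.
Bonds outstanding: weight = 15408.19975/79879.20475 = 0.1929; after-tax cost = 5.5% × (1 − 27.9%) = 3.9655%.
WACC = 0.8071 × 12.7900% + 0.1929 × 3.9655% = 11.0878%.

11.09%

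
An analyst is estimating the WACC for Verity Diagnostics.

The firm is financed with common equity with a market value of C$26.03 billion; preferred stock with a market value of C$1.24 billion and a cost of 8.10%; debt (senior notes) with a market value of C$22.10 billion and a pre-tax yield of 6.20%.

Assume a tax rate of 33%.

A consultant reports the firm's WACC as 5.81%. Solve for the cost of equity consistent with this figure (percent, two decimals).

Total capital V = 26.03 + 1.24 + 22.1 = 49.37.
Equity weight = 26.03/49.37 = 0.5272.
Preferred weight = 1.24/49.37 = 0.0251.
Senior notes weight = 22.1/49.37 = 0.4476.
Debt contribution = 0.4476 × 6.2% × (1 − 33%) = 1.8595%.
Preferred contribution = 0.0251 × 8.1% = 0.2034%.
Required equity contribution = 5.81% − 2.0629% = 3.7471%.
Re = 3.7471% / 0.5272 = 7.1069%.

7.11%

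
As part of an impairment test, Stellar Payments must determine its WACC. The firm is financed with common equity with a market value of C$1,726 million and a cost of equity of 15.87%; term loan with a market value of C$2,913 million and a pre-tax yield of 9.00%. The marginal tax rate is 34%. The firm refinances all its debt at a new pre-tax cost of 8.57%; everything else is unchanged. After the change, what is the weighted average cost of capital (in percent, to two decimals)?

After the change:
Total capital V = 1726 + 2913 = 4639.
Equity: weight = 1726/4639 = 0.3721; cost = 15.87%.
Term loan: weight = 2913/4639 = 0.6279; after-tax cost = 8.57% × (1 − 34%) = 5.6562%.
WACC = 0.3721 × 15.8700% + 0.6279 × 5.6562% = 9.4564%.

9.46%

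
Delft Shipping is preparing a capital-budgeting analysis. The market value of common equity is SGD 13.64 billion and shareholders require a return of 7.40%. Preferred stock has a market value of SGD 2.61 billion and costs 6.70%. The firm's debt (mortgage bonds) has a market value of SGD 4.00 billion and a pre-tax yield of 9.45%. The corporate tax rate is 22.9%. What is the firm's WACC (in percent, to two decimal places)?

Total capital V = 13.64 + 2.61 + 4 = 20.25.
Equity: weight = 13.64/20.25 = 0.6736; cost = 7.4%.
Preferred: weight = 2.61/20.25 = 0.1289; cost = 6.7%.
Mortgage bonds: weight = 4/20.25 = 0.1975; after-tax cost = 9.45% × (1 − 22.9%) = 7.2859%.
WACC = 0.6736 × 7.4000% + 0.1289 × 6.7000% + 0.1975 × 7.2859% = 7.2872%.

7.29%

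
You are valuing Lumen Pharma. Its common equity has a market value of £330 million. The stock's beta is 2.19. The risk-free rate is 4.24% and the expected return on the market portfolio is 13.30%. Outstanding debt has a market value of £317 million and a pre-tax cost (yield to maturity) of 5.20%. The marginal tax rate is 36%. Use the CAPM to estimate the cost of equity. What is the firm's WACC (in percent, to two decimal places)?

13.91%

Market risk premium = 13.3% − 4.24% = 9.06%.
Cost of equity via CAPM: Re = 4.24% + 2.19 × 9.06% = 24.0814%.
Total capital V = 330 + 317 = 647.
Equity: weight = 330/647 = 0.5100; cost = 24.0814%.
Debt: weight = 317/647 = 0.4900; after-tax cost = 5.2% × (1 − 36%) = 3.3280%.
WACC = 0.5100 × 24.0814% + 0.4900 × 3.3280% = 13.9132%.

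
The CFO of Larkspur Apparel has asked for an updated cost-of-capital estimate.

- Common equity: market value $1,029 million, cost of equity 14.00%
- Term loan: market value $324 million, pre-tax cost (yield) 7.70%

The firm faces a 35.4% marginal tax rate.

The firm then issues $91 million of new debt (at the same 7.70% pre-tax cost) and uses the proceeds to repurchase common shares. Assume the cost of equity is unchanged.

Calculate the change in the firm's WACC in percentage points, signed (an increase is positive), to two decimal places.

-0.61 pp

Current WACC:
Total capital V = 1029 + 324 = 1353.
Equity: weight = 1029/1353 = 0.7605; cost = 14%.
Term loan: weight = 324/1353 = 0.2395; after-tax cost = 7.7% × (1 − 35.4%) = 4.9742%.
WACC = 0.7605 × 14.0000% + 0.2395 × 4.9742% = 11.8386%.
After the change:
Total capital V = 938 + 415 = 1353.
Equity: weight = 938/1353 = 0.6933; cost = 14%.
Term loan: weight = 415/1353 = 0.3067; after-tax cost = 7.7% × (1 − 35.4%) = 4.9742%.
WACC = 0.6933 × 14.0000% + 0.3067 × 4.9742% = 11.2316%.
Change in WACC = 11.2316% − 11.8386% = -0.6071 pp.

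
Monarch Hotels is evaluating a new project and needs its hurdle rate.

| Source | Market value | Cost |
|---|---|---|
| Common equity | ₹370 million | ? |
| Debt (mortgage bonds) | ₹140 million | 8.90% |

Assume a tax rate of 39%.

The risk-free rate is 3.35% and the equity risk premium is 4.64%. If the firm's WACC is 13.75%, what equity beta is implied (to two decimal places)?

Total capital V = 370 + 140 = 510.
Equity weight = 370/510 = 0.7255.
Mortgage bonds weight = 140/510 = 0.2745.
Debt contribution = 0.2745 × 8.9% × (1 − 39%) = 1.4903%.
Required equity contribution = 13.75% − 1.4903% = 12.2597%  ⇒  Re = 16.8985%.
CAPM: 16.8985% = 3.35% + β × 4.64%  ⇒  β = 2.9199.

2.92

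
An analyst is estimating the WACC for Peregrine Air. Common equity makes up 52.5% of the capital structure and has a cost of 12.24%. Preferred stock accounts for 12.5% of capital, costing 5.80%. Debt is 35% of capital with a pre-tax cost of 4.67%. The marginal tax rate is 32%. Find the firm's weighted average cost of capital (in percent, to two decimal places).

8.26%

After-tax cost of debt = 4.67% × (1 − 32%) = 3.1756%.
WACC = 0.525 × 12.2400% + 0.125 × 5.8000% + 0.350 × 3.1756% = 8.2625%.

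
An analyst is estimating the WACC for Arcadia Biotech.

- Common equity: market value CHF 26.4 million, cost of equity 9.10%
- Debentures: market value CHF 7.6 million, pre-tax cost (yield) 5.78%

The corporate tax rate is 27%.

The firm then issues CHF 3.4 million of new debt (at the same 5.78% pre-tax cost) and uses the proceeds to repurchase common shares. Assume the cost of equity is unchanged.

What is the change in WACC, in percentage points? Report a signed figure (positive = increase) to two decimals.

Current WACC:
Total capital V = 26.4 + 7.6 = 34.
Equity: weight = 26.4/34 = 0.7765; cost = 9.1%.
Debentures: weight = 7.6/34 = 0.2235; after-tax cost = 5.78% × (1 − 27%) = 4.2194%.
WACC = 0.7765 × 9.1000% + 0.2235 × 4.2194% = 8.0090%.
After the change:
Total capital V = 23 + 11 = 34.
Equity: weight = 23/34 = 0.6765; cost = 9.1%.
Debentures: weight = 11/34 = 0.3235; after-tax cost = 5.78% × (1 − 27%) = 4.2194%.
WACC = 0.6765 × 9.1000% + 0.3235 × 4.2194% = 7.5210%.
Change in WACC = 7.5210% − 8.0090% = -0.4881 pp.

-0.49 pp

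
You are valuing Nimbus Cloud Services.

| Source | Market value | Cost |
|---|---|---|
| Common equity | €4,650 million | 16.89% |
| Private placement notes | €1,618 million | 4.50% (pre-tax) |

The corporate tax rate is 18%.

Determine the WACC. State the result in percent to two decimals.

Total capital V = 4650 + 1618 = 6268.
Equity: weight = 4650/6268 = 0.7419; cost = 16.89%.
Private placement notes: weight = 1618/6268 = 0.2581; after-tax cost = 4.5% × (1 − 18%) = 3.6900%.
WACC = 0.7419 × 16.8900% + 0.2581 × 3.6900% = 13.4826%.

13.48%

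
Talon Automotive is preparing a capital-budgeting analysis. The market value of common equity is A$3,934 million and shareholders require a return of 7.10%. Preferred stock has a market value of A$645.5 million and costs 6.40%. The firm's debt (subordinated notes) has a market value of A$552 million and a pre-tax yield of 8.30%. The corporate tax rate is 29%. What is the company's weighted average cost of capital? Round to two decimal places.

6.88%

Total capital V = 3934 + 645.5 + 552 = 5131.5.
Equity: weight = 3934/5131.5 = 0.7666; cost = 7.1%.
Preferred: weight = 645.5/5131.5 = 0.1258; cost = 6.4%.
Subordinated notes: weight = 552/5131.5 = 0.1076; after-tax cost = 8.3% × (1 − 29%) = 5.8930%.
WACC = 0.7666 × 7.1000% + 0.1258 × 6.4000% + 0.1076 × 5.8930% = 6.8821%.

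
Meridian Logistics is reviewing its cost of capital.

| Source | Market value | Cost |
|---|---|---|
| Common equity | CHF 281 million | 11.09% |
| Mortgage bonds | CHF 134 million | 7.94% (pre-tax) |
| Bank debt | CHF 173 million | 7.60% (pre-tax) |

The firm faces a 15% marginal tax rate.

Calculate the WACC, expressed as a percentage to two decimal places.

Total capital V = 281 + 134 + 173 = 588.
Equity: weight = 281/588 = 0.4779; cost = 11.09%.
Mortgage bonds: weight = 134/588 = 0.2279; after-tax cost = 7.94% × (1 − 15%) = 6.7490%.
Bank debt: weight = 173/588 = 0.2942; after-tax cost = 7.6% × (1 − 15%) = 6.4600%.
WACC = 0.4779 × 11.0900% + 0.2279 × 6.7490% + 0.2942 × 6.4600% = 8.7385%.

8.74%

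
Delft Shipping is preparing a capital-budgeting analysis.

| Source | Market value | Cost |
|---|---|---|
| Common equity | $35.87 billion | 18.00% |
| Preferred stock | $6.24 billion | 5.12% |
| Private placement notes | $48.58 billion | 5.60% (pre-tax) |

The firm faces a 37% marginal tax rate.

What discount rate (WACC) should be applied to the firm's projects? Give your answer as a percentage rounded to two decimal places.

9.36%

Total capital V = 35.87 + 6.24 + 48.58 = 90.69.
Equity: weight = 35.87/90.69 = 0.3955; cost = 18%.
Preferred: weight = 6.24/90.69 = 0.0688; cost = 5.12%.
Private placement notes: weight = 48.58/90.69 = 0.5357; after-tax cost = 5.6% × (1 − 37%) = 3.5280%.
WACC = 0.3955 × 18.0000% + 0.0688 × 5.1200% + 0.5357 × 3.5280% = 9.3616%.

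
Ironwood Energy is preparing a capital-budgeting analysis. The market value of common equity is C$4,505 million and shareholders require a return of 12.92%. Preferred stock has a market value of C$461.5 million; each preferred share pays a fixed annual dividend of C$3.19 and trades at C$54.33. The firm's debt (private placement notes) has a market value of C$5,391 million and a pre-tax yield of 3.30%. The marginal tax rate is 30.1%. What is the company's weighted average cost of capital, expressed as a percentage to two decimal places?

Cost of preferred: Rp = 3.19 / 54.33 = 5.8715%.
Total capital V = 4505 + 461.5 + 5391 = 10357.5.
Equity: weight = 4505/10357.5 = 0.4350; cost = 12.92%.
Preferred: weight = 461.5/10357.5 = 0.0446; cost = 5.8715%.
Private placement notes: weight = 5391/10357.5 = 0.5205; after-tax cost = 3.3% × (1 − 30.1%) = 2.3067%.
WACC = 0.4350 × 12.9200% + 0.0446 × 5.8715% + 0.5205 × 2.3067% = 7.0818%.

7.08%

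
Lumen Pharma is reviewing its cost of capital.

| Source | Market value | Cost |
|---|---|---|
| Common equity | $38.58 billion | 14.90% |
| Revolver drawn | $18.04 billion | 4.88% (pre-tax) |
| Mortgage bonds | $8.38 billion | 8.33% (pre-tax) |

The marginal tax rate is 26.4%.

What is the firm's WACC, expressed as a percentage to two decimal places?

10.63%

Total capital V = 38.58 + 18.04 + 8.38 = 65.
Equity: weight = 38.58/65 = 0.5935; cost = 14.9%.
Revolver drawn: weight = 18.04/65 = 0.2775; after-tax cost = 4.88% × (1 − 26.4%) = 3.5917%.
Mortgage bonds: weight = 8.38/65 = 0.1289; after-tax cost = 8.33% × (1 − 26.4%) = 6.1309%.
WACC = 0.5935 × 14.9000% + 0.2775 × 3.5917% + 0.1289 × 6.1309% = 10.6310%.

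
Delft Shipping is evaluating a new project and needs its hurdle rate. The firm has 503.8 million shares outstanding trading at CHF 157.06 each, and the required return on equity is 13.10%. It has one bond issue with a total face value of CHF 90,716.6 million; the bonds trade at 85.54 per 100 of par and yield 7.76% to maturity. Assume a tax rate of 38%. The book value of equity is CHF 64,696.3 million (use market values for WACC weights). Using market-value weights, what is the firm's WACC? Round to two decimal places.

9.00%

Market value of equity E = 157.06 × 503.8m = 79126.828m. Market value of debt D = 90716.6m × 85.54/100 = 77598.97964m.
Total capital V = 79126.828 + 77598.97964 = 156725.80764.
Equity: weight = 79126.828/156725.80764 = 0.5049; cost = 13.1%.
Bonds outstanding: weight = 77598.97964/156725.80764 = 0.4951; after-tax cost = 7.76% × (1 − 38%) = 4.8112%.
WACC = 0.5049 × 13.1000% + 0.4951 × 4.8112% = 8.9960%.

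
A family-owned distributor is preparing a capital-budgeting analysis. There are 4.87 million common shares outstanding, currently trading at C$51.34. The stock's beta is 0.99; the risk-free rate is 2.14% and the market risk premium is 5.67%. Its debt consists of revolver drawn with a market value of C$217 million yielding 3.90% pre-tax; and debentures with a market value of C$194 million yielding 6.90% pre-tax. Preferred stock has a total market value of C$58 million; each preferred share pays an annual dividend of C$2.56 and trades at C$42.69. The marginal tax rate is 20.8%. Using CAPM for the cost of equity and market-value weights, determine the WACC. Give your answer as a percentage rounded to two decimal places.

Cost of equity via CAPM: Re = 2.14% + 0.99 × 5.67% = 7.7533%.
Cost of preferred: Rp = 2.56 / 42.69 = 5.9967%.
Market value of equity E = 51.34 × 4.87m = 250.0258m.
Total capital V = 250.0258 + 58 + 217 + 194 = 719.0258.
Equity: weight = 250.0258/719.0258 = 0.3477; cost = 7.7533%.
Preferred: weight = 58/719.0258 = 0.0807; cost = 5.9967%.
Revolver drawn: weight = 217/719.0258 = 0.3018; after-tax cost = 3.9% × (1 − 20.8%) = 3.0888%.
Debentures: weight = 194/719.0258 = 0.2698; after-tax cost = 6.9% × (1 − 20.8%) = 5.4648%.
WACC = 0.3477 × 7.7533% + 0.0807 × 5.9967% + 0.3018 × 3.0888% + 0.2698 × 5.4648% = 5.5864%.

5.59%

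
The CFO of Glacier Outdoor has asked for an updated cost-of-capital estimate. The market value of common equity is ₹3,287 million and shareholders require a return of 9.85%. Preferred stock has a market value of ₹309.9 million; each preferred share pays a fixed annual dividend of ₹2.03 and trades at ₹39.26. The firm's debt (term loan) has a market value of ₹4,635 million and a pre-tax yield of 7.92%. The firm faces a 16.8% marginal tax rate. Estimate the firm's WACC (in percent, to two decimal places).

Cost of preferred: Rp = 2.03 / 39.26 = 5.1707%.
Total capital V = 3287 + 309.9 + 4635 = 8231.9.
Equity: weight = 3287/8231.9 = 0.3993; cost = 9.85%.
Preferred: weight = 309.9/8231.9 = 0.0376; cost = 5.1707%.
Term loan: weight = 4635/8231.9 = 0.5631; after-tax cost = 7.92% × (1 − 16.8%) = 6.5894%.
WACC = 0.3993 × 9.8500% + 0.0376 × 5.1707% + 0.5631 × 6.5894% = 7.8380%.

7.84%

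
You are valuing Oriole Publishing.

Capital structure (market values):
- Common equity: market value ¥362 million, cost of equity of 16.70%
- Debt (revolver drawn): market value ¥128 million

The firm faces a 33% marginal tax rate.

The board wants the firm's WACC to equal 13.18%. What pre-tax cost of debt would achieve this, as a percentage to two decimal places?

4.81%

Total capital V = 362 + 128 = 490.
Equity weight = 362/490 = 0.7388.
Revolver drawn weight = 128/490 = 0.2612.
Equity contribution = 0.7388 × 16.7% = 12.3376%.
Remaining for debt = 13.18% − 12.3376% = 0.8424%.
Rd × (1 − 33%) × 0.2612 = 0.8424%  ⇒  Rd = 4.8134%.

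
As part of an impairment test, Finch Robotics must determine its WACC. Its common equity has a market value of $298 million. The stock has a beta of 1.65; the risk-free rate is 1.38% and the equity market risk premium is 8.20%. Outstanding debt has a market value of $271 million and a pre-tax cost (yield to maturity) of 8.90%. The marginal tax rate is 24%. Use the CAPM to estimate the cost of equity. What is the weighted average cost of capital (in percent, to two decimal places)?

Cost of equity via CAPM: Re = 1.38% + 1.65 × 8.2% = 14.9100%.
Total capital V = 298 + 271 = 569.
Equity: weight = 298/569 = 0.5237; cost = 14.91%.
Debt: weight = 271/569 = 0.4763; after-tax cost = 8.9% × (1 − 24%) = 6.7640%.
WACC = 0.5237 × 14.9100% + 0.4763 × 6.7640% = 11.0303%.

11.03%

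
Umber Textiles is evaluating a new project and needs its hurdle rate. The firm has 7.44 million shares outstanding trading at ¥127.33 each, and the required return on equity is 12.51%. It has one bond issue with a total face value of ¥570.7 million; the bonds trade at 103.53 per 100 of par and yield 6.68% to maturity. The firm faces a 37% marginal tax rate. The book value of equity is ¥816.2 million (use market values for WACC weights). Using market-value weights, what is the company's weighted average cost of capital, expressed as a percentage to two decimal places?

Market value of equity E = 127.33 × 7.44m = 947.3352m. Market value of debt D = 570.7m × 103.53/100 = 590.84571m.
Total capital V = 947.3352 + 590.84571 = 1538.18091.
Equity: weight = 947.3352/1538.18091 = 0.6159; cost = 12.51%.
Bonds outstanding: weight = 590.84571/1538.18091 = 0.3841; after-tax cost = 6.68% × (1 − 37%) = 4.2084%.
WACC = 0.6159 × 12.5100% + 0.3841 × 4.2084% = 9.3212%.

9.32%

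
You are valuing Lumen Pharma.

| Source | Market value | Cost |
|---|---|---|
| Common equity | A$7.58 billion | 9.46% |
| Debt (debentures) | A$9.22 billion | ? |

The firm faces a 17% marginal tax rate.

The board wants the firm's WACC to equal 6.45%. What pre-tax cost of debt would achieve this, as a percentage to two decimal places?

4.79%

Total capital V = 7.58 + 9.22 = 16.8.
Equity weight = 7.58/16.8 = 0.4512.
Debentures weight = 9.22/16.8 = 0.5488.
Equity contribution = 0.4512 × 9.46% = 4.2683%.
Remaining for debt = 6.45% − 4.2683% = 2.1817%.
Rd × (1 − 17%) × 0.5488 = 2.1817%  ⇒  Rd = 4.7896%.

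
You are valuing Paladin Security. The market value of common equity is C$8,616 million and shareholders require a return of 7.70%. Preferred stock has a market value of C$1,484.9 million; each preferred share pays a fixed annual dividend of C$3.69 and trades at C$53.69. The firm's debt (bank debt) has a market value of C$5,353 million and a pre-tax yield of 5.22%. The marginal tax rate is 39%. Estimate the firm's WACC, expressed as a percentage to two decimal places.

Cost of preferred: Rp = 3.69 / 53.69 = 6.8728%.
Total capital V = 8616 + 1484.9 + 5353 = 15453.9.
Equity: weight = 8616/15453.9 = 0.5575; cost = 7.7%.
Preferred: weight = 1484.9/15453.9 = 0.0961; cost = 6.8728%.
Bank debt: weight = 5353/15453.9 = 0.3464; after-tax cost = 5.22% × (1 − 39%) = 3.1842%.
WACC = 0.5575 × 7.7000% + 0.0961 × 6.8728% + 0.3464 × 3.1842% = 6.0563%.

6.06%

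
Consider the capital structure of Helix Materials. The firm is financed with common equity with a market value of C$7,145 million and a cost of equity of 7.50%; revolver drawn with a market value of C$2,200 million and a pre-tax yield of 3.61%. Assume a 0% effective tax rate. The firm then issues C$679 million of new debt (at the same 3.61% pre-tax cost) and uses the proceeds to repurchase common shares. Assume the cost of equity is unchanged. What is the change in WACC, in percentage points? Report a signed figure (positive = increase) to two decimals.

-0.28 pp

Current WACC:
Total capital V = 7145 + 2200 = 9345.
Equity: weight = 7145/9345 = 0.7646; cost = 7.5%.
Revolver drawn: weight = 2200/9345 = 0.2354; after-tax cost = 3.61% × (1 − 0%) = 3.6100%.
WACC = 0.7646 × 7.5000% + 0.2354 × 3.6100% = 6.5842%.
After the change:
Total capital V = 6466 + 2879 = 9345.
Equity: weight = 6466/9345 = 0.6919; cost = 7.5%.
Revolver drawn: weight = 2879/9345 = 0.3081; after-tax cost = 3.61% × (1 − 0%) = 3.6100%.
WACC = 0.6919 × 7.5000% + 0.3081 × 3.6100% = 6.3016%.
Change in WACC = 6.3016% − 6.5842% = -0.2826 pp.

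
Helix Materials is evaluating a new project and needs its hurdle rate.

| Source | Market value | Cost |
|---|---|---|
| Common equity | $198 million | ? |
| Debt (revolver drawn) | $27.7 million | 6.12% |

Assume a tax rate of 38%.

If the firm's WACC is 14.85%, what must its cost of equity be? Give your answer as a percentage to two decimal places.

Total capital V = 198 + 27.7 = 225.7.
Equity weight = 198/225.7 = 0.8773.
Revolver drawn weight = 27.7/225.7 = 0.1227.
Debt contribution = 0.1227 × 6.12% × (1 − 38%) = 0.4657%.
Required equity contribution = 14.85% − 0.4657% = 14.3843%.
Re = 14.3843% / 0.8773 = 16.3967%.

16.40%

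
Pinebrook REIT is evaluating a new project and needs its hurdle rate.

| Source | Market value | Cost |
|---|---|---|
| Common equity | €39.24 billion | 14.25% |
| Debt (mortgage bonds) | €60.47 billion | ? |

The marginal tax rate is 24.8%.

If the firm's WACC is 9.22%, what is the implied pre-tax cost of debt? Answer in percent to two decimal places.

7.92%

Total capital V = 39.24 + 60.47 = 99.71.
Equity weight = 39.24/99.71 = 0.3935.
Mortgage bonds weight = 60.47/99.71 = 0.6065.
Equity contribution = 0.3935 × 14.25% = 5.6080%.
Remaining for debt = 9.22% − 5.6080% = 3.6120%.
Rd × (1 − 24.8%) × 0.6065 = 3.6120%  ⇒  Rd = 7.9201%.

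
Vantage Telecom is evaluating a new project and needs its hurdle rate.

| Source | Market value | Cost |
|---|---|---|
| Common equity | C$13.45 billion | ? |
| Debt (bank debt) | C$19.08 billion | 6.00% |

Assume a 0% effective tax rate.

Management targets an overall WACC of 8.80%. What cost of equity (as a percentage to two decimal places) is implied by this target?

Total capital V = 13.45 + 19.08 = 32.53.
Equity weight = 13.45/32.53 = 0.4135.
Bank debt weight = 19.08/32.53 = 0.5865.
Debt contribution = 0.5865 × 6% × (1 − 0%) = 3.5192%.
Required equity contribution = 8.8% − 3.5192% = 5.2808%.
Re = 5.2808% / 0.4135 = 12.7720%.

12.77%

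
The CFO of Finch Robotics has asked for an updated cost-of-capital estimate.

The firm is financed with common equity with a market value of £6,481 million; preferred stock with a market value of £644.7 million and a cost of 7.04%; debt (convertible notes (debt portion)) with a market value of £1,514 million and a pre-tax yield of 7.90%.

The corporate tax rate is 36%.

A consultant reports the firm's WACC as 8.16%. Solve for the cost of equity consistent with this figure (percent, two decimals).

Total capital V = 6481 + 644.7 + 1514 = 8639.7.
Equity weight = 6481/8639.7 = 0.7501.
Preferred weight = 644.7/8639.7 = 0.0746.
Convertible notes (debt portion) weight = 1514/8639.7 = 0.1752.
Debt contribution = 0.1752 × 7.9% × (1 − 36%) = 0.8860%.
Preferred contribution = 0.0746 × 7.04% = 0.5253%.
Required equity contribution = 8.16% − 1.4113% = 6.7487%.
Re = 6.7487% / 0.7501 = 8.9965%.

9.00%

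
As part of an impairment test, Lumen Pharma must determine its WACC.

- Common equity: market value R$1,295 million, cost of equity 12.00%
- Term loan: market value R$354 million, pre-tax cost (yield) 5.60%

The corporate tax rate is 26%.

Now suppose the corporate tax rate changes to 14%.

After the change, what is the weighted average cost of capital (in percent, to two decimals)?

After the change:
Total capital V = 1295 + 354 = 1649.
Equity: weight = 1295/1649 = 0.7853; cost = 12%.
Term loan: weight = 354/1649 = 0.2147; after-tax cost = 5.6% × (1 − 14%) = 4.8160%.
WACC = 0.7853 × 12.0000% + 0.2147 × 4.8160% = 10.4578%.

10.46%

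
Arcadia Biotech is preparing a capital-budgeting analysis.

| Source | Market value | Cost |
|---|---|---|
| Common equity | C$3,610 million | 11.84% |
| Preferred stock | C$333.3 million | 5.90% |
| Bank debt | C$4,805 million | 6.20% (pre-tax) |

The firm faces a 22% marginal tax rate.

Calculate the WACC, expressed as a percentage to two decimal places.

7.77%

Total capital V = 3610 + 333.3 + 4805 = 8748.3.
Equity: weight = 3610/8748.3 = 0.4127; cost = 11.84%.
Preferred: weight = 333.3/8748.3 = 0.0381; cost = 5.9%.
Bank debt: weight = 4805/8748.3 = 0.5492; after-tax cost = 6.2% × (1 − 22%) = 4.8360%.
WACC = 0.4127 × 11.8400% + 0.0381 × 5.9000% + 0.5492 × 4.8360% = 7.7667%.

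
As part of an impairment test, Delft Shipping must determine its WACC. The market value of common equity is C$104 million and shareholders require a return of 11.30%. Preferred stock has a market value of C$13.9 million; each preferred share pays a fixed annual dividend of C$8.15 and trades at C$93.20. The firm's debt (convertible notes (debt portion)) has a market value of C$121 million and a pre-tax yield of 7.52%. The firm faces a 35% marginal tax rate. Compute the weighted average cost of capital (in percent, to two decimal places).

7.90%

Cost of preferred: Rp = 8.15 / 93.2 = 8.7446%.
Total capital V = 104 + 13.9 + 121 = 238.9.
Equity: weight = 104/238.9 = 0.4353; cost = 11.3%.
Preferred: weight = 13.9/238.9 = 0.0582; cost = 8.7446%.
Convertible notes (debt portion): weight = 121/238.9 = 0.5065; after-tax cost = 7.52% × (1 − 35%) = 4.8880%.
WACC = 0.4353 × 11.3000% + 0.0582 × 8.7446% + 0.5065 × 4.8880% = 7.9037%.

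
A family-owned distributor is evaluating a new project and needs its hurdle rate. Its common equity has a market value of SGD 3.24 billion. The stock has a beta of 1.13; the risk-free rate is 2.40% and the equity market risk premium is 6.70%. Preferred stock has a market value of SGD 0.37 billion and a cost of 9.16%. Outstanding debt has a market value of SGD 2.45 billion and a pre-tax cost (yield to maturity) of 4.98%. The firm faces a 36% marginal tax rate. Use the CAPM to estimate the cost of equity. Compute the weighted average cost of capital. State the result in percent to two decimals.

Cost of equity via CAPM: Re = 2.4% + 1.13 × 6.7% = 9.9710%.
Total capital V = 3.24 + 0.37 + 2.45 = 6.06.
Equity: weight = 3.24/6.06 = 0.5347; cost = 9.971%.
Preferred: weight = 0.37/6.06 = 0.0611; cost = 9.16%.
Debt: weight = 2.45/6.06 = 0.4043; after-tax cost = 4.98% × (1 − 36%) = 3.1872%.
WACC = 0.5347 × 9.9710% + 0.0611 × 9.1600% + 0.4043 × 3.1872% = 7.1789%.

7.18%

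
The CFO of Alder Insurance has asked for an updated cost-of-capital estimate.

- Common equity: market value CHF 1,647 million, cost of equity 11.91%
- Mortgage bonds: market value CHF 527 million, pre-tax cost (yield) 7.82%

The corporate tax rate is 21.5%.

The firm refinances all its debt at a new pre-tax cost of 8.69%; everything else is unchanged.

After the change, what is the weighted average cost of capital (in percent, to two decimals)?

10.68%

After the change:
Total capital V = 1647 + 527 = 2174.
Equity: weight = 1647/2174 = 0.7576; cost = 11.91%.
Mortgage bonds: weight = 527/2174 = 0.2424; after-tax cost = 8.69% × (1 − 21.5%) = 6.8216%.
WACC = 0.7576 × 11.9100% + 0.2424 × 6.8216% = 10.6765%.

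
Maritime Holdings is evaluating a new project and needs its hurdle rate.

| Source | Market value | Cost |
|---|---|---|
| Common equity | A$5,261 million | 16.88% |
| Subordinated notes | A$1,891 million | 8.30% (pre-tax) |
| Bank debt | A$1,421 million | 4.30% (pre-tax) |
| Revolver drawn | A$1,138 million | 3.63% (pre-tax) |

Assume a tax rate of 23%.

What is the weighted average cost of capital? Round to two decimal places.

Total capital V = 5261 + 1891 + 1421 + 1138 = 9711.
Equity: weight = 5261/9711 = 0.5418; cost = 16.88%.
Subordinated notes: weight = 1891/9711 = 0.1947; after-tax cost = 8.3% × (1 − 23%) = 6.3910%.
Bank debt: weight = 1421/9711 = 0.1463; after-tax cost = 4.3% × (1 − 23%) = 3.3110%.
Revolver drawn: weight = 1138/9711 = 0.1172; after-tax cost = 3.63% × (1 − 23%) = 2.7951%.
WACC = 0.5418 × 16.8800% + 0.1947 × 6.3910% + 0.1463 × 3.3110% + 0.1172 × 2.7951% = 11.2014%.

11.20%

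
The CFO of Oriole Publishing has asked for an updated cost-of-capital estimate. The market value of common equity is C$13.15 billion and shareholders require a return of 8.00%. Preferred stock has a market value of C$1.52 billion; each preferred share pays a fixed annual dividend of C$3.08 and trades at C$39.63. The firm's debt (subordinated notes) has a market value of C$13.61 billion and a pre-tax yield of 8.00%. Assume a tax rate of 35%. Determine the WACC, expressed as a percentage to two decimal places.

6.64%

Cost of preferred: Rp = 3.08 / 39.63 = 7.7719%.
Total capital V = 13.15 + 1.52 + 13.61 = 28.28.
Equity: weight = 13.15/28.28 = 0.4650; cost = 8%.
Preferred: weight = 1.52/28.28 = 0.0537; cost = 7.7719%.
Subordinated notes: weight = 13.61/28.28 = 0.4813; after-tax cost = 8% × (1 − 35%) = 5.2000%.
WACC = 0.4650 × 8.0000% + 0.0537 × 7.7719% + 0.4813 × 5.2000% = 6.6402%.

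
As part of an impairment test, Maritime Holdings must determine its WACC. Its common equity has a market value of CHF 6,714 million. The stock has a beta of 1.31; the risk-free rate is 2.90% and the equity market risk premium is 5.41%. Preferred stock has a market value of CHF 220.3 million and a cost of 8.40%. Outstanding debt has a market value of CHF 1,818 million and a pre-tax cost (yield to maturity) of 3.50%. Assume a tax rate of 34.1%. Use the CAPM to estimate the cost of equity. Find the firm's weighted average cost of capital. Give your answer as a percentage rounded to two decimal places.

Cost of equity via CAPM: Re = 2.9% + 1.31 × 5.41% = 9.9871%.
Total capital V = 6714 + 220.3 + 1818 = 8752.3.
Equity: weight = 6714/8752.3 = 0.7671; cost = 9.9871%.
Preferred: weight = 220.3/8752.3 = 0.0252; cost = 8.4%.
Debt: weight = 1818/8752.3 = 0.2077; after-tax cost = 3.5% × (1 − 34.1%) = 2.3065%.
WACC = 0.7671 × 9.9871% + 0.0252 × 8.4000% + 0.2077 × 2.3065% = 8.3518%.

8.35%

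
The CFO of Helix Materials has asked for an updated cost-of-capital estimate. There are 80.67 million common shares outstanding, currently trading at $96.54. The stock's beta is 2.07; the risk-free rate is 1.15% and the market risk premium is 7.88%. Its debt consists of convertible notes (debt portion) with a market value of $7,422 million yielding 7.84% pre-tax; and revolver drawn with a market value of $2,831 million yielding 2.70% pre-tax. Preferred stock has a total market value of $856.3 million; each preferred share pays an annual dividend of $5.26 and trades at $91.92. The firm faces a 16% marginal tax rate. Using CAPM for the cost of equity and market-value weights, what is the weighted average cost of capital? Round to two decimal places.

Cost of equity via CAPM: Re = 1.15% + 2.07 × 7.88% = 17.4616%.
Cost of preferred: Rp = 5.26 / 91.92 = 5.7224%.
Market value of equity E = 96.54 × 80.67m = 7787.8818m.
Total capital V = 7787.8818 + 856.3 + 7422 + 2831 = 18897.1818.
Equity: weight = 7787.8818/18897.1818 = 0.4121; cost = 17.4616%.
Preferred: weight = 856.3/18897.1818 = 0.0453; cost = 5.7224%.
Convertible notes (debt portion): weight = 7422/18897.1818 = 0.3928; after-tax cost = 7.84% × (1 − 16%) = 6.5856%.
Revolver drawn: weight = 2831/18897.1818 = 0.1498; after-tax cost = 2.7% × (1 − 16%) = 2.2680%.
WACC = 0.4121 × 17.4616% + 0.0453 × 5.7224% + 0.3928 × 6.5856% + 0.1498 × 2.2680% = 10.3819%.

10.38%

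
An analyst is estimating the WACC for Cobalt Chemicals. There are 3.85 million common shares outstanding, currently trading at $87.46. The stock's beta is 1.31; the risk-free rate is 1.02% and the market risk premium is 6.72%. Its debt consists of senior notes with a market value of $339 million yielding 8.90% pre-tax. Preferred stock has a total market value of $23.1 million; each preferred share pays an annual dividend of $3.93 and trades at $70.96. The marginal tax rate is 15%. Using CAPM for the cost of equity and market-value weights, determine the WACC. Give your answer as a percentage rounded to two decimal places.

8.59%

Cost of equity via CAPM: Re = 1.02% + 1.31 × 6.72% = 9.8232%.
Cost of preferred: Rp = 3.93 / 70.96 = 5.5383%.
Market value of equity E = 87.46 × 3.85m = 336.721m.
Total capital V = 336.721 + 23.1 + 339 = 698.821.
Equity: weight = 336.721/698.821 = 0.4818; cost = 9.8232%.
Preferred: weight = 23.1/698.821 = 0.0331; cost = 5.5383%.
Senior notes: weight = 339/698.821 = 0.4851; after-tax cost = 8.9% × (1 − 15%) = 7.5650%.
WACC = 0.4818 × 9.8232% + 0.0331 × 5.5383% + 0.4851 × 7.5650% = 8.5861%.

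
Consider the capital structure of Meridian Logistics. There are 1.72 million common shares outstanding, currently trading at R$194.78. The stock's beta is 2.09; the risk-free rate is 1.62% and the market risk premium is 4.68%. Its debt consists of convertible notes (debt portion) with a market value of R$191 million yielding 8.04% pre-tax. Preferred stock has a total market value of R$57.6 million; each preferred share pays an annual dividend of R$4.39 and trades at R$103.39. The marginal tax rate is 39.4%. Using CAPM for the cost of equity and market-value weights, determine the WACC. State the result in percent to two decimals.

Cost of equity via CAPM: Re = 1.62% + 2.09 × 4.68% = 11.4012%.
Cost of preferred: Rp = 4.39 / 103.39 = 4.2461%.
Market value of equity E = 194.78 × 1.72m = 335.0216m.
Total capital V = 335.0216 + 57.6 + 191 = 583.6216.
Equity: weight = 335.0216/583.6216 = 0.5740; cost = 11.4012%.
Preferred: weight = 57.6/583.6216 = 0.0987; cost = 4.2461%.
Convertible notes (debt portion): weight = 191/583.6216 = 0.3273; after-tax cost = 8.04% × (1 − 39.4%) = 4.8722%.
WACC = 0.5740 × 11.4012% + 0.0987 × 4.2461% + 0.3273 × 4.8722% = 8.5583%.

8.56%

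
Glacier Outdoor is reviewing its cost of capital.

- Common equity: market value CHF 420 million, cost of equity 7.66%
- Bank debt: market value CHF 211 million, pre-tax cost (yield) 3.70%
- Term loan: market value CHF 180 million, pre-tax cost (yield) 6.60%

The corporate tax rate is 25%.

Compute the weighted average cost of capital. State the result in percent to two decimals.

5.79%

Total capital V = 420 + 211 + 180 = 811.
Equity: weight = 420/811 = 0.5179; cost = 7.66%.
Bank debt: weight = 211/811 = 0.2602; after-tax cost = 3.7% × (1 − 25%) = 2.7750%.
Term loan: weight = 180/811 = 0.2219; after-tax cost = 6.6% × (1 − 25%) = 4.9500%.
WACC = 0.5179 × 7.6600% + 0.2602 × 2.7750% + 0.2219 × 4.9500% = 5.7876%.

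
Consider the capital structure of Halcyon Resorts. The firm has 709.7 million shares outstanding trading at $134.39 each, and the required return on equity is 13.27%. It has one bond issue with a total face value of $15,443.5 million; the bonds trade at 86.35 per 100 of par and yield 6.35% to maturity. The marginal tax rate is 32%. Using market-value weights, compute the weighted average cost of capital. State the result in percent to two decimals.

12.17%

Market value of equity E = 134.39 × 709.7m = 95376.583m. Market value of debt D = 15443.5m × 86.35/100 = 13335.46225m.
Total capital V = 95376.583 + 13335.46225 = 108712.04525.
Equity: weight = 95376.583/108712.04525 = 0.8773; cost = 13.27%.
Bonds outstanding: weight = 13335.46225/108712.04525 = 0.1227; after-tax cost = 6.35% × (1 − 32%) = 4.3180%.
WACC = 0.8773 × 13.2700% + 0.1227 × 4.3180% = 12.1719%.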